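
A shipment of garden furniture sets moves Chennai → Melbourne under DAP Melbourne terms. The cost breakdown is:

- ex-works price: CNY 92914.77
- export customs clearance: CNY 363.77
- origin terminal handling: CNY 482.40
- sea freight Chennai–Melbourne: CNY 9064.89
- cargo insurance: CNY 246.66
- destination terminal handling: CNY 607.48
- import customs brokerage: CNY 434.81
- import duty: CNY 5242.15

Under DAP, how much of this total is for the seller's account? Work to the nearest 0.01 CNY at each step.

DAP: the seller bears all costs to the named destination except import duty and clearance.
Seller's account: goods 92914.77 + export clearance 363.77 + origin terminal 482.40 + freight 9064.89 + insurance 246.66 + destination terminal 607.48 = 103679.97
Buyer's account: brokerage 434.81 + duty 5242.15 = 5676.96

Seller's account: CNY 103679.97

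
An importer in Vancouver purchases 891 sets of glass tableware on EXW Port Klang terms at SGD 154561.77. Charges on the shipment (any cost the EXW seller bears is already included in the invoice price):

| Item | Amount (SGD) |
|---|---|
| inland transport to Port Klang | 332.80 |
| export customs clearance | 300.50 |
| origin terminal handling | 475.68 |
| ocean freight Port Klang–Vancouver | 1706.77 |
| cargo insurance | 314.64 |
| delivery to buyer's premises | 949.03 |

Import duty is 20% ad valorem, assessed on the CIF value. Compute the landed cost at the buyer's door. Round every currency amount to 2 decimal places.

EXW: the seller makes goods available at their premises; the buyer bears all onward costs.
CIF value = EXW price + inland to port + export clearance + origin terminal + freight + insurance = 154561.77 + 332.80 + 300.50 + 475.68 + 1706.77 + 314.64 = 157692.16
Import duty = 157692.16 × 20% = 31538.43
Buyer bears: inland to port 332.80 + export clearance 300.50 + origin terminal 475.68 + freight 1706.77 + insurance 314.64 + delivery 949.03 + duty 31538.43 = 35617.85
Landed cost = invoice 154561.77 + 35617.85 = 190179.62

Total landed cost: SGD 190179.62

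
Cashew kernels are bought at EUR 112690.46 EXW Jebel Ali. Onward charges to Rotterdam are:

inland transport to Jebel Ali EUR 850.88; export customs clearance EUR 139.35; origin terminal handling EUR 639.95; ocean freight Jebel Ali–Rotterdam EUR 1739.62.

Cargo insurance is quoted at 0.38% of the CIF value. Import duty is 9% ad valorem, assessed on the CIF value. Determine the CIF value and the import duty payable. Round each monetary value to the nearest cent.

CIF value: EUR 116502.97; import duty: EUR 10485.27

Let C be the CIF value. C = EXW price + pre-shipment costs + freight + 0.38% × C
C − 0.38% × C = 112690.46 + 850.88 + 139.35 + 639.95 + 1739.62
0.9962 × C = 116060.26
C = 116060.26 / 0.9962 = 116502.97
Insurance premium = 0.38% × 116502.97 = 442.71
Import duty = 116502.97 × 9% = 10485.27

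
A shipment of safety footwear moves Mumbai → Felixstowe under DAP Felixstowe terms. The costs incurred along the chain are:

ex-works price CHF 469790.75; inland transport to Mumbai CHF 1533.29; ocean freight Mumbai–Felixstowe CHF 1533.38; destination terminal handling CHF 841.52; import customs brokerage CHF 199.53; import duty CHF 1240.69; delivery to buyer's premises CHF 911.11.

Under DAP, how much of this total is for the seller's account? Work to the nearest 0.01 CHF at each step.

Seller's account: CHF 474610.05

DAP: the seller bears all costs to the named destination except import duty and clearance.
Seller's account: goods 469790.75 + inland to port 1533.29 + freight 1533.38 + destination terminal 841.52 + delivery 911.11 = 474610.05
Buyer's account: brokerage 199.53 + duty 1240.69 = 1440.22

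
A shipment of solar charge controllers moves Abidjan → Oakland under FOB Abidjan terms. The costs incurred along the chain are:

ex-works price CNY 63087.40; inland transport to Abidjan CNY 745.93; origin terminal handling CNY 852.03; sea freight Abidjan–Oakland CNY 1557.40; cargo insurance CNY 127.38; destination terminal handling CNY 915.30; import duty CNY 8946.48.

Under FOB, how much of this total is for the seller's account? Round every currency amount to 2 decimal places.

Seller's account: CNY 64685.36

FOB: the seller bears costs until goods are on board at the origin port; the buyer bears freight, insurance and all costs thereafter.
Seller's account: goods 63087.40 + inland to port 745.93 + origin terminal 852.03 = 64685.36
Buyer's account: freight 1557.40 + insurance 127.38 + destination terminal 915.30 + duty 8946.48 = 11546.56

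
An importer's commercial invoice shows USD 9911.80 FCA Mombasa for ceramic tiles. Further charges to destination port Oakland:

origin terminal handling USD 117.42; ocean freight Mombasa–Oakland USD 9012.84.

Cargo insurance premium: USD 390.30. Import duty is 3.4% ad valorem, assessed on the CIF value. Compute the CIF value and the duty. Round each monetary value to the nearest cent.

CIF value: USD 19432.36; import duty: USD 660.70

CIF = FCA price + pre-shipment costs + freight + insurance
CIF = 9911.80 + 117.42 + 9012.84 + 390.30 = 19432.36
Import duty = 19432.36 × 3.4% = 660.70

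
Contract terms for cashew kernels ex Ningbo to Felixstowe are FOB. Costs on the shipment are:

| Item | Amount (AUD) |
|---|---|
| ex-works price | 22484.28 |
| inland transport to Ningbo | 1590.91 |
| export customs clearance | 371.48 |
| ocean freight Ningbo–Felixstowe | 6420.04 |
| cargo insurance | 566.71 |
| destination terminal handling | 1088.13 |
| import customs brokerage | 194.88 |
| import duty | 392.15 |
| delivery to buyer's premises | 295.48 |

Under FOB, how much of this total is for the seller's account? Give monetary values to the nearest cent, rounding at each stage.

Seller's account: AUD 24446.67

FOB: the seller bears costs until goods are on board at the origin port; the buyer bears freight, insurance and all costs thereafter.
Seller's account: goods 22484.28 + inland to port 1590.91 + export clearance 371.48 = 24446.67
Buyer's account: freight 6420.04 + insurance 566.71 + destination terminal 1088.13 + brokerage 194.88 + duty 392.15 + delivery 295.48 = 8957.39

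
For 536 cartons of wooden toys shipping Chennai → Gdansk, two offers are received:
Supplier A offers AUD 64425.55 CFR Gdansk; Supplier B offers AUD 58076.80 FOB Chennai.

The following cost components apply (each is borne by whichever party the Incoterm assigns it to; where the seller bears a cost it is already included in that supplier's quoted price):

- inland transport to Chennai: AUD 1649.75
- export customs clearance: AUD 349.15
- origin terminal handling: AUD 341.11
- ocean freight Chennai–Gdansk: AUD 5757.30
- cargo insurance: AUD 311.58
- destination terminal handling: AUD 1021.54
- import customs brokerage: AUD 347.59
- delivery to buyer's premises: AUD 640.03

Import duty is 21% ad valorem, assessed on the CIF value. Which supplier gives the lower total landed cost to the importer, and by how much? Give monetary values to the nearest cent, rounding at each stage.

Supplier B is cheaper by AUD 715.66

Supplier A (CFR):
CIF value = CFR price + insurance = 64425.55 + 311.58 = 64737.13
Import duty = 64737.13 × 21% = 13594.80
Buyer bears (A): 311.58 + 1021.54 + 347.59 + 640.03 = 2320.74
Landed cost (A) = invoice 64425.55 + 2320.74 + duty 13594.80 = 80341.09
Supplier B (FOB):
CIF value = FOB price + freight + insurance = 58076.80 + 5757.30 + 311.58 = 64145.68
Import duty = 64145.68 × 21% = 13470.59
Buyer bears (B): 5757.30 + 311.58 + 1021.54 + 347.59 + 640.03 = 8078.04
Landed cost (B) = invoice 58076.80 + 8078.04 + duty 13470.59 = 79625.43
Difference = |80341.09 − 79625.43| = 715.66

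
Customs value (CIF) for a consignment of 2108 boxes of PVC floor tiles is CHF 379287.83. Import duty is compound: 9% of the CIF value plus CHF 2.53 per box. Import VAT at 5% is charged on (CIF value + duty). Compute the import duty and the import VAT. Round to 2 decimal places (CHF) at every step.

Import duty: CHF 39469.14; import VAT: CHF 20937.85

Ad valorem component: 379287.83 × 9% = 34135.90
Specific component: 2108 × 2.53 = 5333.24
Import duty = 34135.90 + 5333.24 = 39469.14
VAT base = CIF + duty = 379287.83 + 39469.14 = 418756.97
Import VAT = 418756.97 × 5% = 20937.85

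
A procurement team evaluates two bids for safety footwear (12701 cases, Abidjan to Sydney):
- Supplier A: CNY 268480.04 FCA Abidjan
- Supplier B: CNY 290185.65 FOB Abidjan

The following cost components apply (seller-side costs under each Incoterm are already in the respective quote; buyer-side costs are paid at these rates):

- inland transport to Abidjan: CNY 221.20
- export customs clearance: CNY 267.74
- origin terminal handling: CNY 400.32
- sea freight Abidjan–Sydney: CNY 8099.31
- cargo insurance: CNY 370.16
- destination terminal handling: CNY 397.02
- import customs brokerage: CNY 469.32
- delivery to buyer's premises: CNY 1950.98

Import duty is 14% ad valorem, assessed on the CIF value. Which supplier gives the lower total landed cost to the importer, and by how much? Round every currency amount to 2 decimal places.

Supplier A (FCA):
CIF value = FCA price + origin terminal + freight + insurance = 268480.04 + 400.32 + 8099.31 + 370.16 = 277349.83
Import duty = 277349.83 × 14% = 38828.98
Buyer bears (A): 400.32 + 8099.31 + 370.16 + 397.02 + 469.32 + 1950.98 = 11687.11
Landed cost (A) = invoice 268480.04 + 11687.11 + duty 38828.98 = 318996.13
Supplier B (FOB):
CIF value = FOB price + freight + insurance = 290185.65 + 8099.31 + 370.16 = 298655.12
Import duty = 298655.12 × 14% = 41811.72
Buyer bears (B): 8099.31 + 370.16 + 397.02 + 469.32 + 1950.98 = 11286.79
Landed cost (B) = invoice 290185.65 + 11286.79 + duty 41811.72 = 343284.16
Difference = |318996.13 − 343284.16| = 24288.03

Supplier A is cheaper by CNY 24288.03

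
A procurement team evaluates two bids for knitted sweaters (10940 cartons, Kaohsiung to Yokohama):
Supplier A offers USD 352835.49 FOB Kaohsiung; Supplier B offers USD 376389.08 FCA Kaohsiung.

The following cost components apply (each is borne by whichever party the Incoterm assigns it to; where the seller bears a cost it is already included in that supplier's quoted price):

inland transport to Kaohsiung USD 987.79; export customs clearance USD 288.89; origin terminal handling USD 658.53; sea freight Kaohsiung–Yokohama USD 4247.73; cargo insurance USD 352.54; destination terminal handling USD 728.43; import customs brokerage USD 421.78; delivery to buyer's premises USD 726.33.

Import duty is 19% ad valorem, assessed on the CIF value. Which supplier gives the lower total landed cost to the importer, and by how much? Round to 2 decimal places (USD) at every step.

Supplier A (FOB):
CIF value = FOB price + freight + insurance = 352835.49 + 4247.73 + 352.54 = 357435.76
Import duty = 357435.76 × 19% = 67912.79
Buyer bears (A): 4247.73 + 352.54 + 728.43 + 421.78 + 726.33 = 6476.81
Landed cost (A) = invoice 352835.49 + 6476.81 + duty 67912.79 = 427225.09
Supplier B (FCA):
CIF value = FCA price + origin terminal + freight + insurance = 376389.08 + 658.53 + 4247.73 + 352.54 = 381647.88
Import duty = 381647.88 × 19% = 72513.10
Buyer bears (B): 658.53 + 4247.73 + 352.54 + 728.43 + 421.78 + 726.33 = 7135.34
Landed cost (B) = invoice 376389.08 + 7135.34 + duty 72513.10 = 456037.52
Difference = |427225.09 − 456037.52| = 28812.43

Supplier A is cheaper by USD 28812.43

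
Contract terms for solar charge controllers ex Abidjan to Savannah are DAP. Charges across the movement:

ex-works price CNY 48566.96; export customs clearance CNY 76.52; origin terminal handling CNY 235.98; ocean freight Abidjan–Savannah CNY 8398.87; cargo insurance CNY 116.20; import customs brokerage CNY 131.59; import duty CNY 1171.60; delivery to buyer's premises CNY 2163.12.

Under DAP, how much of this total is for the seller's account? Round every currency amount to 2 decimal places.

DAP: the seller bears all costs to the named destination except import duty and clearance.
Seller's account: goods 48566.96 + export clearance 76.52 + origin terminal 235.98 + freight 8398.87 + insurance 116.20 + delivery 2163.12 = 59557.65
Buyer's account: brokerage 131.59 + duty 1171.60 = 1303.19

Seller's account: CNY 59557.65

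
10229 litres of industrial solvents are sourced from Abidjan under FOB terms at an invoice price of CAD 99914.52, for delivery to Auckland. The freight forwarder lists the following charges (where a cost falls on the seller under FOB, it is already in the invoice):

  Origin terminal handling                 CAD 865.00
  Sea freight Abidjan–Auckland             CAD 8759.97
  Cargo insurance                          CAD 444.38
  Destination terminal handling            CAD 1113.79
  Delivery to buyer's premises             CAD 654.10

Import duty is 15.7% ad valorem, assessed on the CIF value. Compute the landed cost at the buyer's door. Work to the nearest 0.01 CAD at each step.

Total landed cost: CAD 128018.42

FOB: the seller bears costs until goods are on board at the origin port; the buyer bears freight, insurance and all costs thereafter.
Already in the invoice (seller's account under FOB): origin terminal — exclude.
CIF value = FOB price + freight + insurance = 99914.52 + 8759.97 + 444.38 = 109118.87
Import duty = 109118.87 × 15.7% = 17131.66
Buyer bears: freight 8759.97 + insurance 444.38 + destination terminal 1113.79 + delivery 654.10 + duty 17131.66 = 28103.90
Landed cost = invoice 99914.52 + 28103.90 = 128018.42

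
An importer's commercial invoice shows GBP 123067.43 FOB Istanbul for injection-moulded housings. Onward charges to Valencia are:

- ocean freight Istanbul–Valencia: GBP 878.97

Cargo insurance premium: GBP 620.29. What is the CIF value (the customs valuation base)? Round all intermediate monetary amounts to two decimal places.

CIF = FOB price + freight + insurance
CIF = 123067.43 + 878.97 + 620.29 = 124566.69

CIF value: GBP 124566.69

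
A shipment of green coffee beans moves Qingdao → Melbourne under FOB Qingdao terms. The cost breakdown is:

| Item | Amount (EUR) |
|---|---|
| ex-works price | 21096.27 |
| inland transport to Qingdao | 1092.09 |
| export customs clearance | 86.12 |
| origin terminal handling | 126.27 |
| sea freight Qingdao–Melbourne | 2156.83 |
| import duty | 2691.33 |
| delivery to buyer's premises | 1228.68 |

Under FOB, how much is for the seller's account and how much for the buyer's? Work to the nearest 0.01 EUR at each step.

FOB: the seller bears costs until goods are on board at the origin port; the buyer bears freight, insurance and all costs thereafter.
Seller's account: goods 21096.27 + inland to port 1092.09 + export clearance 86.12 + origin terminal 126.27 = 22400.75
Buyer's account: freight 2156.83 + duty 2691.33 + delivery 1228.68 = 6076.84

Seller: EUR 22400.75; buyer: EUR 6076.84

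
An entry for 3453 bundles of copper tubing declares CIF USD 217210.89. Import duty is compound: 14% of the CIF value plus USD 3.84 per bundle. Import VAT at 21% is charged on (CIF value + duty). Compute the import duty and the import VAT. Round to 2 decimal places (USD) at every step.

Import duty: USD 43669.04; import VAT: USD 54784.79

Ad valorem component: 217210.89 × 14% = 30409.52
Specific component: 3453 × 3.84 = 13259.52
Import duty = 30409.52 + 13259.52 = 43669.04
VAT base = CIF + duty = 217210.89 + 43669.04 = 260879.93
Import VAT = 260879.93 × 21% = 54784.79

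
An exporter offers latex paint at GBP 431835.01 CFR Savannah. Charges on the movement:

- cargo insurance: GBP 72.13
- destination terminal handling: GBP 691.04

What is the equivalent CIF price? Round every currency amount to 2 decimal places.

CIF price: GBP 431907.14

Not relevant to the conversion: destination terminal — on the buyer under both terms; not part of either seller's price.
From CFR to CIF, the seller additionally bears: insurance.
CIF price = 431835.01 + 72.13 = 431907.14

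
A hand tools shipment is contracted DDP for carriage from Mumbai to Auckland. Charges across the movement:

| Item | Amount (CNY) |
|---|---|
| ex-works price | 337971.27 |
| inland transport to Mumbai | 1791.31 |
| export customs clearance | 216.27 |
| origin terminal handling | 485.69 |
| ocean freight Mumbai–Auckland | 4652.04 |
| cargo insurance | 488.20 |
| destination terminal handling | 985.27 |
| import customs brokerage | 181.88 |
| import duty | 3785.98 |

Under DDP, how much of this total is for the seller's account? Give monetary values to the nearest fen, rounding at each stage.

Seller's account: CNY 350557.91

DDP: the seller bears all costs including import duty.
Seller's account: goods 337971.27 + inland to port 1791.31 + export clearance 216.27 + origin terminal 485.69 + freight 4652.04 + insurance 488.20 + destination terminal 985.27 + brokerage 181.88 + duty 3785.98 = 350557.91
Buyer's account: 0.00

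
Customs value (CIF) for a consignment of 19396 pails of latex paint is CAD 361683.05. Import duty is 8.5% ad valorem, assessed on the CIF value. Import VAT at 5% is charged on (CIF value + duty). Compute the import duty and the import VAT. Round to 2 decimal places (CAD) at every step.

Import duty: CAD 30743.06; import VAT: CAD 19621.31

Import duty = 361683.05 × 8.5% = 30743.06
VAT base = CIF + duty = 361683.05 + 30743.06 = 392426.11
Import VAT = 392426.11 × 5% = 19621.31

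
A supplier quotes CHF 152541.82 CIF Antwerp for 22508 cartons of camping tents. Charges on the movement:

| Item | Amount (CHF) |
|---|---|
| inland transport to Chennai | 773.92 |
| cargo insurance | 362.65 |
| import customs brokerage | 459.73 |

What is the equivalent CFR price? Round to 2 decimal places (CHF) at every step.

CFR price: CHF 152179.17

Not relevant to the conversion: inland to port — on the seller under both CIF and CFR; already in the CIF price and stays in the CFR price. brokerage — on the buyer under both terms; not part of either seller's price.
From CIF to CFR, the seller no longer bears: insurance.
CFR price = 152541.82 − 362.65 = 152179.17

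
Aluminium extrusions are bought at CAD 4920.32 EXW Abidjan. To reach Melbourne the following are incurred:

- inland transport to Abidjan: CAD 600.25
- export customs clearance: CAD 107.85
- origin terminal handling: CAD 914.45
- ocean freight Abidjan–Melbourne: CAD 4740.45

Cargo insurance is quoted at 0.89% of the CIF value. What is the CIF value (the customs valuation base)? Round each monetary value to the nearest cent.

CIF value: CAD 11384.64

Let C be the CIF value. C = EXW price + pre-shipment costs + freight + 0.89% × C
C − 0.89% × C = 4920.32 + 600.25 + 107.85 + 914.45 + 4740.45
0.9911 × C = 11283.32
C = 11283.32 / 0.9911 = 11384.64
Insurance premium = 0.89% × 11384.64 = 101.32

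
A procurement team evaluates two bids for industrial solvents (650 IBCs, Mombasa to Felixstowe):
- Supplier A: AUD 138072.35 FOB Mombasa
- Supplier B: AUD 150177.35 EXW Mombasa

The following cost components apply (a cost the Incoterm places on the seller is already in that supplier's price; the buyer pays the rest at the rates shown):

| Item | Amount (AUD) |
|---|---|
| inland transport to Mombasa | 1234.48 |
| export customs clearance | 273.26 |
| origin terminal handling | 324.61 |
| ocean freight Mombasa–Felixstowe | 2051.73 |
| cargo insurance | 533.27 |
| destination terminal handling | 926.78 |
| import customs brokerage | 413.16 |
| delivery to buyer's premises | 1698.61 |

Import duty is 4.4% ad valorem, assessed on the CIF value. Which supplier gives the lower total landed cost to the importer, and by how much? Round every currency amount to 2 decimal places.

Supplier A (FOB):
CIF value = FOB price + freight + insurance = 138072.35 + 2051.73 + 533.27 = 140657.35
Import duty = 140657.35 × 4.4% = 6188.92
Buyer bears (A): 2051.73 + 533.27 + 926.78 + 413.16 + 1698.61 = 5623.55
Landed cost (A) = invoice 138072.35 + 5623.55 + duty 6188.92 = 149884.82
Supplier B (EXW):
CIF value = EXW price + inland to port + export clearance + origin terminal + freight + insurance = 150177.35 + 1234.48 + 273.26 + 324.61 + 2051.73 + 533.27 = 154594.70
Import duty = 154594.70 × 4.4% = 6802.17
Buyer bears (B): 1234.48 + 273.26 + 324.61 + 2051.73 + 533.27 + 926.78 + 413.16 + 1698.61 = 7455.90
Landed cost (B) = invoice 150177.35 + 7455.90 + duty 6802.17 = 164435.42
Difference = |149884.82 − 164435.42| = 14550.60

Supplier A is cheaper by AUD 14550.60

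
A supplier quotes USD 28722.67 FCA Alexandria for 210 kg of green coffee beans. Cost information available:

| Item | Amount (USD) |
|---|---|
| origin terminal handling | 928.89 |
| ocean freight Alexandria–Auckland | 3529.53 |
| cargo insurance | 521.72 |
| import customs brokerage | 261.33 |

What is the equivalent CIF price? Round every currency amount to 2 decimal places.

Not relevant to the conversion: brokerage — on the buyer under both terms; not part of either seller's price.
From FCA to CIF, the seller additionally bears: origin terminal, freight, insurance.
CIF price = 28722.67 + 928.89 + 3529.53 + 521.72 = 33702.81

CIF price: USD 33702.81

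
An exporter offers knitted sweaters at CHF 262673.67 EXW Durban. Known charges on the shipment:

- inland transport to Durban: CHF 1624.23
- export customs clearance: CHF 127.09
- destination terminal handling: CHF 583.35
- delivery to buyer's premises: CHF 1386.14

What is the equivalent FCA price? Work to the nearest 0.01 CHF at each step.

FCA price: CHF 264424.99

Not relevant to the conversion: delivery, destination terminal — on the buyer under both terms; not part of either seller's price.
From EXW to FCA, the seller additionally bears: inland to port, export clearance.
FCA price = 262673.67 + 1624.23 + 127.09 = 264424.99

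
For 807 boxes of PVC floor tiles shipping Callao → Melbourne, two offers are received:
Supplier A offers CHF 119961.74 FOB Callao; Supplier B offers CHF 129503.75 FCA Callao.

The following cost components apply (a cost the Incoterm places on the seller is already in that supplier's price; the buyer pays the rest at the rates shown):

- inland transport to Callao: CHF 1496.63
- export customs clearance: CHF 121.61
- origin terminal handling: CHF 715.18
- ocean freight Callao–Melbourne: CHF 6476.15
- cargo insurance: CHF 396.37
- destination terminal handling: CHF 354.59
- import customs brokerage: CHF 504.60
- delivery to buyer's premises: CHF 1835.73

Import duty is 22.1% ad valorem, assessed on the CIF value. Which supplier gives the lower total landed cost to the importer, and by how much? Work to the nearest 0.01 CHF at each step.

Supplier A (FOB):
CIF value = FOB price + freight + insurance = 119961.74 + 6476.15 + 396.37 = 126834.26
Import duty = 126834.26 × 22.1% = 28030.37
Buyer bears (A): 6476.15 + 396.37 + 354.59 + 504.60 + 1835.73 = 9567.44
Landed cost (A) = invoice 119961.74 + 9567.44 + duty 28030.37 = 157559.55
Supplier B (FCA):
CIF value = FCA price + origin terminal + freight + insurance = 129503.75 + 715.18 + 6476.15 + 396.37 = 137091.45
Import duty = 137091.45 × 22.1% = 30297.21
Buyer bears (B): 715.18 + 6476.15 + 396.37 + 354.59 + 504.60 + 1835.73 = 10282.62
Landed cost (B) = invoice 129503.75 + 10282.62 + duty 30297.21 = 170083.58
Difference = |157559.55 − 170083.58| = 12524.03

Supplier A is cheaper by CHF 12524.03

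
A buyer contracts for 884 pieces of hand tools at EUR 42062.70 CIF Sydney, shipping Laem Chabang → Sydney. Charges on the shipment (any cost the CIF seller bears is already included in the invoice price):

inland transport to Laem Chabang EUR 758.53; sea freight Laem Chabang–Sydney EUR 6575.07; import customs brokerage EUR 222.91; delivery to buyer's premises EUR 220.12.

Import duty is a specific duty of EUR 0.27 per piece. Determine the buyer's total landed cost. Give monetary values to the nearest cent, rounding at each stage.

CIF: the seller pays costs through ocean freight and marine insurance to the destination port.
Already in the invoice (seller's account under CIF): inland to port, freight — exclude.
The CIF price already equals the CIF value: 42062.70
Import duty = 884 × 0.27 = 238.68
Buyer bears: brokerage 222.91 + delivery 220.12 + duty 238.68 = 681.71
Landed cost = invoice 42062.70 + 681.71 = 42744.41

Total landed cost: EUR 42744.41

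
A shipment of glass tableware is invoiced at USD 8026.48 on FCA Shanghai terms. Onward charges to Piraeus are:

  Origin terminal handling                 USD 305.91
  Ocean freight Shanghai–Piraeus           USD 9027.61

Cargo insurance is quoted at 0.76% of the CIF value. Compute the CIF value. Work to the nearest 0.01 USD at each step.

Let C be the CIF value. C = FCA price + pre-shipment costs + freight + 0.76% × C
C − 0.76% × C = 8026.48 + 305.91 + 9027.61
0.9924 × C = 17360.00
C = 17360.00 / 0.9924 = 17492.95
Insurance premium = 0.76% × 17492.95 = 132.95

CIF value: USD 17492.95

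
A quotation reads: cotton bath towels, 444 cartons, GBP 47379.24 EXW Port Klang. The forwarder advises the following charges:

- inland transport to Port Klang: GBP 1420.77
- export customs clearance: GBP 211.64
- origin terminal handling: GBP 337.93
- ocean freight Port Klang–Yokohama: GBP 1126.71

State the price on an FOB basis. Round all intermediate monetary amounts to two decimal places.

FOB price: GBP 49349.58

Not relevant to the conversion: freight — on the buyer under both terms; not part of either seller's price.
From EXW to FOB, the seller additionally bears: inland to port, export clearance, origin terminal.
FOB price = 47379.24 + 1420.77 + 211.64 + 337.93 = 49349.58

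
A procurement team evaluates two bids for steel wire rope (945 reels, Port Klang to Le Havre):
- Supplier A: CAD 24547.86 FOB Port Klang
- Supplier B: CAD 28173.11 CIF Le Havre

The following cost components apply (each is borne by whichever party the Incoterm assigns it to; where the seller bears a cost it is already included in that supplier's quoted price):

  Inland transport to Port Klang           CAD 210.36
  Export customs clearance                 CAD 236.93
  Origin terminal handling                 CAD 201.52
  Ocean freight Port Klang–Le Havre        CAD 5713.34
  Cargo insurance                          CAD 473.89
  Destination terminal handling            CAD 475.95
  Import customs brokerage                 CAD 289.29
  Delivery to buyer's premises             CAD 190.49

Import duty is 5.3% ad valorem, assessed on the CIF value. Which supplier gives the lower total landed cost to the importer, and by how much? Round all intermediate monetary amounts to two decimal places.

Supplier A (FOB):
CIF value = FOB price + freight + insurance = 24547.86 + 5713.34 + 473.89 = 30735.09
Import duty = 30735.09 × 5.3% = 1628.96
Buyer bears (A): 5713.34 + 473.89 + 475.95 + 289.29 + 190.49 = 7142.96
Landed cost (A) = invoice 24547.86 + 7142.96 + duty 1628.96 = 33319.78
Supplier B (CIF):
The CIF price already equals the CIF value: 28173.11
Import duty = 28173.11 × 5.3% = 1493.17
Buyer bears (B): 475.95 + 289.29 + 190.49 = 955.73
Landed cost (B) = invoice 28173.11 + 955.73 + duty 1493.17 = 30622.01
Difference = |33319.78 − 30622.01| = 2697.77

Supplier B is cheaper by CAD 2697.77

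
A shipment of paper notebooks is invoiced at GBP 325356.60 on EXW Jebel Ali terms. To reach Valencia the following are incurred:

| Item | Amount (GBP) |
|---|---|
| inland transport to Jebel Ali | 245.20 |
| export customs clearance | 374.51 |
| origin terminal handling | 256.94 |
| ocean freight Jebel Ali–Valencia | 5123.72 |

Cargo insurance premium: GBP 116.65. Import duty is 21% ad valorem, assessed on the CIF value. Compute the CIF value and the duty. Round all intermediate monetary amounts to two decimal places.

CIF value: GBP 331473.62; import duty: GBP 69609.46

CIF = EXW price + pre-shipment costs + freight + insurance
CIF = 325356.60 + 245.20 + 374.51 + 256.94 + 5123.72 + 116.65 = 331473.62
Import duty = 331473.62 × 21% = 69609.46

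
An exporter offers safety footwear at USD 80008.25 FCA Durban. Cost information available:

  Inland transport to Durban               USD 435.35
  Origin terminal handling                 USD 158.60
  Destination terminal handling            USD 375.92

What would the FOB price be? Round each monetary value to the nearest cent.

FOB price: USD 80166.85

Not relevant to the conversion: inland to port — on the seller under both FCA and FOB; already in the FCA price and stays in the FOB price. destination terminal — on the buyer under both terms; not part of either seller's price.
From FCA to FOB, the seller additionally bears: origin terminal.
FOB price = 80008.25 + 158.60 = 80166.85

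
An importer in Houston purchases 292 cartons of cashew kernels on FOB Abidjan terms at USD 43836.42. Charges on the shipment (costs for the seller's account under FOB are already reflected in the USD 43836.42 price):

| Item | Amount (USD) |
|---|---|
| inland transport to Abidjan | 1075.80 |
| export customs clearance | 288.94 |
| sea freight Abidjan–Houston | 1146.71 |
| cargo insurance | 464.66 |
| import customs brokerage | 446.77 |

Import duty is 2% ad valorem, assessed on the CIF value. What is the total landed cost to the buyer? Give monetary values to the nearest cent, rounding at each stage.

Total landed cost: USD 46803.52

FOB: the seller bears costs until goods are on board at the origin port; the buyer bears freight, insurance and all costs thereafter.
Already in the invoice (seller's account under FOB): inland to port, export clearance — exclude.
CIF value = FOB price + freight + insurance = 43836.42 + 1146.71 + 464.66 = 45447.79
Import duty = 45447.79 × 2% = 908.96
Buyer bears: freight 1146.71 + insurance 464.66 + brokerage 446.77 + duty 908.96 = 2967.10
Landed cost = invoice 43836.42 + 2967.10 = 46803.52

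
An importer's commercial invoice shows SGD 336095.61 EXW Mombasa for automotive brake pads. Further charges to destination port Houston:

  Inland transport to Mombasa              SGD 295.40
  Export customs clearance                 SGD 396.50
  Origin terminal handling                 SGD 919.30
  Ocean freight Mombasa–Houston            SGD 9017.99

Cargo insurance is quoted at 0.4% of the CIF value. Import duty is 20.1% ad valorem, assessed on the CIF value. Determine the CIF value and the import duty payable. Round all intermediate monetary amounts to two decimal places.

CIF value: SGD 348117.27; import duty: SGD 69971.57

Let C be the CIF value. C = EXW price + pre-shipment costs + freight + 0.4% × C
C − 0.4% × C = 336095.61 + 295.40 + 396.50 + 919.30 + 9017.99
0.996 × C = 346724.80
C = 346724.80 / 0.996 = 348117.27
Insurance premium = 0.4% × 348117.27 = 1392.47
Import duty = 348117.27 × 20.1% = 69971.57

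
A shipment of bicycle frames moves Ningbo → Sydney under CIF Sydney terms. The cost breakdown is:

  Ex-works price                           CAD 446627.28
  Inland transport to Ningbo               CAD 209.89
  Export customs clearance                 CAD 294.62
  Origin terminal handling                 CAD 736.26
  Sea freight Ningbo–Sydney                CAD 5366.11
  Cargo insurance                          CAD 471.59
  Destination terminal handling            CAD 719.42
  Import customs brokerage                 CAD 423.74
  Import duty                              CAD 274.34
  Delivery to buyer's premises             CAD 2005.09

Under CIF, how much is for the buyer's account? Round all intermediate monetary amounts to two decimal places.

Buyer's account: CAD 3422.59

CIF: the seller pays costs through ocean freight and marine insurance to the destination port.
Seller's account: goods 446627.28 + inland to port 209.89 + export clearance 294.62 + origin terminal 736.26 + freight 5366.11 + insurance 471.59 = 453705.75
Buyer's account: destination terminal 719.42 + brokerage 423.74 + duty 274.34 + delivery 2005.09 = 3422.59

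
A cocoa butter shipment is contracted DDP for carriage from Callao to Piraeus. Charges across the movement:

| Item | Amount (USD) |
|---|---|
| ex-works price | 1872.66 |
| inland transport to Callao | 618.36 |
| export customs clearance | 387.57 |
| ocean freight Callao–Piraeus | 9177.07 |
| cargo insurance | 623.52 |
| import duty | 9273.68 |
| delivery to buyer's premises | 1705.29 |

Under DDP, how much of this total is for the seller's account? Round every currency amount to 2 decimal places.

Seller's account: USD 23658.15

DDP: the seller bears all costs including import duty.
Seller's account: goods 1872.66 + inland to port 618.36 + export clearance 387.57 + freight 9177.07 + insurance 623.52 + duty 9273.68 + delivery 1705.29 = 23658.15
Buyer's account: 0.00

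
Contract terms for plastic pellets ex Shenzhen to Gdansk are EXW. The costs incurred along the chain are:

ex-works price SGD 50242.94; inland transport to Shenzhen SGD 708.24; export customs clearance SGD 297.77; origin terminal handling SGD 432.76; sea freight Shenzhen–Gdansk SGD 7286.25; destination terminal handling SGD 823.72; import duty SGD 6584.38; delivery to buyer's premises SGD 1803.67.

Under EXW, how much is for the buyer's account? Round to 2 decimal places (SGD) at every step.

Buyer's account: SGD 17936.79

EXW: the seller makes goods available at their premises; the buyer bears all onward costs.
Seller's account: goods 50242.94 = 50242.94
Buyer's account: inland to port 708.24 + export clearance 297.77 + origin terminal 432.76 + freight 7286.25 + destination terminal 823.72 + duty 6584.38 + delivery 1803.67 = 17936.79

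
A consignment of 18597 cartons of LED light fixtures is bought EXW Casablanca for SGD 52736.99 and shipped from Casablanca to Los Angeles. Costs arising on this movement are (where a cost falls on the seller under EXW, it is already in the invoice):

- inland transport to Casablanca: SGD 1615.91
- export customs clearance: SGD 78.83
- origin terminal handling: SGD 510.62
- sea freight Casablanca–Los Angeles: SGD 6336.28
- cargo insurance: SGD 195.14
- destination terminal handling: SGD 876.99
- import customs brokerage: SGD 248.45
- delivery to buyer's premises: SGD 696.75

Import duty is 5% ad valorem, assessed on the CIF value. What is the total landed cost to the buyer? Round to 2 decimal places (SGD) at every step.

Total landed cost: SGD 66369.65

EXW: the seller makes goods available at their premises; the buyer bears all onward costs.
CIF value = EXW price + inland to port + export clearance + origin terminal + freight + insurance = 52736.99 + 1615.91 + 78.83 + 510.62 + 6336.28 + 195.14 = 61473.77
Import duty = 61473.77 × 5% = 3073.69
Buyer bears: inland to port 1615.91 + export clearance 78.83 + origin terminal 510.62 + freight 6336.28 + insurance 195.14 + destination terminal 876.99 + brokerage 248.45 + delivery 696.75 + duty 3073.69 = 13632.66
Landed cost = invoice 52736.99 + 13632.66 = 66369.65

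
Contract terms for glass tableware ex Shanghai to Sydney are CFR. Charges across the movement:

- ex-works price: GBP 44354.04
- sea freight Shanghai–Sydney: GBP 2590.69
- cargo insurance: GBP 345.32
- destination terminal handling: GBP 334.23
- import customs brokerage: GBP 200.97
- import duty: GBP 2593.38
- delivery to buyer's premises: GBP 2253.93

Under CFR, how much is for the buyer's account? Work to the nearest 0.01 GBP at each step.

CFR: the seller pays costs through ocean freight to the destination port, but not insurance.
Seller's account: goods 44354.04 + freight 2590.69 = 46944.73
Buyer's account: insurance 345.32 + destination terminal 334.23 + brokerage 200.97 + duty 2593.38 + delivery 2253.93 = 5727.83

Buyer's account: GBP 5727.83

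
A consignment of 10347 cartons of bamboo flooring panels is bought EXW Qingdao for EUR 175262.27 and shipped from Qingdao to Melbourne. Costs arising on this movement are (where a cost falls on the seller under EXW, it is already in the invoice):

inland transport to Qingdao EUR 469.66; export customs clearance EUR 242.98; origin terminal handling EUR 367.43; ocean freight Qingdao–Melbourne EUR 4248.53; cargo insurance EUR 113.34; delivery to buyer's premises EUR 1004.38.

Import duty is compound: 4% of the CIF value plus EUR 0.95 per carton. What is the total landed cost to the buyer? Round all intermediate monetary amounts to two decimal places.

Total landed cost: EUR 198766.41

EXW: the seller makes goods available at their premises; the buyer bears all onward costs.
CIF value = EXW price + inland to port + export clearance + origin terminal + freight + insurance = 175262.27 + 469.66 + 242.98 + 367.43 + 4248.53 + 113.34 = 180704.21
Ad valorem component: 180704.21 × 4% = 7228.17
Specific component: 10347 × 0.95 = 9829.65
Import duty = 7228.17 + 9829.65 = 17057.82
Buyer bears: inland to port 469.66 + export clearance 242.98 + origin terminal 367.43 + freight 4248.53 + insurance 113.34 + delivery 1004.38 + duty 17057.82 = 23504.14
Landed cost = invoice 175262.27 + 23504.14 = 198766.41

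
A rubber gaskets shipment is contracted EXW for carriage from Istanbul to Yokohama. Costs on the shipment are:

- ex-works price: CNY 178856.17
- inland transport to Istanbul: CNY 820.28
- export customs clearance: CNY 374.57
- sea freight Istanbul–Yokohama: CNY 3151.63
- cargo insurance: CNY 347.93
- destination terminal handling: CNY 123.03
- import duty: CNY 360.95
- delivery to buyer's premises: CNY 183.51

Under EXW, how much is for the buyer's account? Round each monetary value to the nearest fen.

EXW: the seller makes goods available at their premises; the buyer bears all onward costs.
Seller's account: goods 178856.17 = 178856.17
Buyer's account: inland to port 820.28 + export clearance 374.57 + freight 3151.63 + insurance 347.93 + destination terminal 123.03 + duty 360.95 + delivery 183.51 = 5361.90

Buyer's account: CNY 5361.90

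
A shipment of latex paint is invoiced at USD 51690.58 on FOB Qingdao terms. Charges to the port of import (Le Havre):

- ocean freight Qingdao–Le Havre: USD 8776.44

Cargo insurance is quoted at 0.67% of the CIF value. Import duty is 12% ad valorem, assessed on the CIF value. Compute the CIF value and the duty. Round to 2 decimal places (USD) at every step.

CIF value: USD 60874.88; import duty: USD 7304.99

Let C be the CIF value. C = FOB price + freight + 0.67% × C
C − 0.67% × C = 51690.58 + 8776.44
0.9933 × C = 60467.02
C = 60467.02 / 0.9933 = 60874.88
Insurance premium = 0.67% × 60874.88 = 407.86
Import duty = 60874.88 × 12% = 7304.99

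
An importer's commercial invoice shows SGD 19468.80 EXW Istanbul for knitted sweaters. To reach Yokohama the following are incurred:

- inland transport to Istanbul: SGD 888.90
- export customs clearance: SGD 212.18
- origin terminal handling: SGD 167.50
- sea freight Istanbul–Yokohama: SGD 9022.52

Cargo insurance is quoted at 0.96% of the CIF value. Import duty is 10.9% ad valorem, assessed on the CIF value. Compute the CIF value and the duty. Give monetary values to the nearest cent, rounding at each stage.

Let C be the CIF value. C = EXW price + pre-shipment costs + freight + 0.96% × C
C − 0.96% × C = 19468.80 + 888.90 + 212.18 + 167.50 + 9022.52
0.9904 × C = 29759.90
C = 29759.90 / 0.9904 = 30048.36
Insurance premium = 0.96% × 30048.36 = 288.46
Import duty = 30048.36 × 10.9% = 3275.27

CIF value: SGD 30048.36; import duty: SGD 3275.27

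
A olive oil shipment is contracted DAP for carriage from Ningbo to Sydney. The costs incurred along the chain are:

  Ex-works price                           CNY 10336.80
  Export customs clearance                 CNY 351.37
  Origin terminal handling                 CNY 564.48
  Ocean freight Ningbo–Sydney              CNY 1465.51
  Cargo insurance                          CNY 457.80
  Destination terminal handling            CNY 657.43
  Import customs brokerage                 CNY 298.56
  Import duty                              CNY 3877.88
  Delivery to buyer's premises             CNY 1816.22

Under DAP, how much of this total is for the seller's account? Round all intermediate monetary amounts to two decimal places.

Seller's account: CNY 15649.61

DAP: the seller bears all costs to the named destination except import duty and clearance.
Seller's account: goods 10336.80 + export clearance 351.37 + origin terminal 564.48 + freight 1465.51 + insurance 457.80 + destination terminal 657.43 + delivery 1816.22 = 15649.61
Buyer's account: brokerage 298.56 + duty 3877.88 = 4176.44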